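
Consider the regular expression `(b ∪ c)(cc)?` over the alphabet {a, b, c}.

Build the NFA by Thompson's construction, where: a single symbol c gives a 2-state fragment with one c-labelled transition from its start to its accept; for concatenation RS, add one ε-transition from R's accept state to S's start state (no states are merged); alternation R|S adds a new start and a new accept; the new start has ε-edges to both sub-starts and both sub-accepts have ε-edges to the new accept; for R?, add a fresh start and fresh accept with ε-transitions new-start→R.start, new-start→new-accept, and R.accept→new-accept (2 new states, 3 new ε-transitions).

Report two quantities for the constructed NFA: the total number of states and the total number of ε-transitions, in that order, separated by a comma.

Bottom-up over the parse tree:
Each of the 4 symbol leaves contributes 2 states and 0 ε-transitions.
  b ∪ c : 6 states, 4 ε-transitions
  cc : 4 states, 1 ε-transition
  (cc)? : 6 states, 4 ε-transitions
  (b ∪ c)(cc)? : 12 states, 9 ε-transitions

12, 9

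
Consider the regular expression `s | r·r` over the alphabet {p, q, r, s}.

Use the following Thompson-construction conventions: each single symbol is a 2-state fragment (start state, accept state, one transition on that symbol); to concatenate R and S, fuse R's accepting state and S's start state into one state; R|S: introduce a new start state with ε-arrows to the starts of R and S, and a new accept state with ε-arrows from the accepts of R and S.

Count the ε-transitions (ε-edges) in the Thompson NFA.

4

Bottom-up over the parse tree:
Each of the 3 symbol leaves contributes 0 ε-transitions.
  r·r = 0 ε-transitions
  s | r·r = 4 ε-transitions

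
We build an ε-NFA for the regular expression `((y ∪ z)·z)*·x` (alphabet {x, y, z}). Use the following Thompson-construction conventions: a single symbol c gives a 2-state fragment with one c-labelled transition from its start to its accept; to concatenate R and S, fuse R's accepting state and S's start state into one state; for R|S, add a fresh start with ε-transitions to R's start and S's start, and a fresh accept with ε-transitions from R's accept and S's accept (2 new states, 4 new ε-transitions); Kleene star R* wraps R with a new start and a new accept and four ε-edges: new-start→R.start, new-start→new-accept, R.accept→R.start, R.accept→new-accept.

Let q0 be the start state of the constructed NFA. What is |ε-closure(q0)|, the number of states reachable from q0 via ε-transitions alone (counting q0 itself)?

5

Compute the ε-closure size of each fragment's start state recursively; a symbol fragment's start has no outgoing ε-edge, so its closure is just itself (size 1).
  y ∪ z → |closure| = 1 + 1 + 1 = 3 (the new accept is not ε-reachable since no branch accepts ε)
  (y ∪ z)·z → |closure| equals the left operand's closure size = 3 (its accept is not ε-reachable, so the closure stops there)
  ((y ∪ z)·z)* → the star's fresh start ε-reaches both the body's start and the fresh accept: |closure| = 2 + 3 = 5
  ((y ∪ z)·z)*·x → the left operand accepts ε, so the closure extends into the next operand (the shared merged state is already counted); |closure| = 5 + (1−1) = 5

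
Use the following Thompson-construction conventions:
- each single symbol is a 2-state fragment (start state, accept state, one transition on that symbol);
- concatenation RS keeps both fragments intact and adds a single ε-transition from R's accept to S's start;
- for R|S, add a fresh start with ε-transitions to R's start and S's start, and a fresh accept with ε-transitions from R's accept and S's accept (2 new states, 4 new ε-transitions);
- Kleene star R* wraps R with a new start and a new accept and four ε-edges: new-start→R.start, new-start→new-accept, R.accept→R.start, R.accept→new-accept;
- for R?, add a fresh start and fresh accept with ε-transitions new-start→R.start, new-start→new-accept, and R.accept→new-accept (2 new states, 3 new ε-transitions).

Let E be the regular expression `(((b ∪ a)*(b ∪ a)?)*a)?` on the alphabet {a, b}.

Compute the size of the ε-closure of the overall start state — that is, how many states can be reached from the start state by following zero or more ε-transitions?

15

Work bottom-up. For each fragment F, track |ε-closure(F.start)| and whether F's accept lies in that closure (i.e. whether F accepts ε). A single-symbol fragment has closure size 1 and does not accept ε.
  b ∪ a : |ε-closure| = 1 + 1 + 1 = 3 (the new accept is not ε-reachable since no branch accepts ε)
  (b ∪ a)* : |ε-closure| = 1 (new start) + 3 (body) + 1 (new accept) = 5
  b ∪ a : |ε-closure| = 1 + 1 + 1 = 3 (the new accept is not ε-reachable since no branch accepts ε)
  (b ∪ a)? : |ε-closure| = 1 (new start) + 3 (body) + 1 (new accept, via ε) = 5
  (b ∪ a)*(b ∪ a)? : the left operand accepts ε, so the closure extends into the next operand (via the concat ε-link); |ε-closure| = 5 + 5 = 10
  ((b ∪ a)*(b ∪ a)?)* : |ε-closure| = 1 (new start) + 10 (body) + 1 (new accept) = 12
  ((b ∪ a)*(b ∪ a)?)*a : the left operand accepts ε, so the closure extends into the next operand (via the concat ε-link); |ε-closure| = 12 + 1 = 13
  (((b ∪ a)*(b ∪ a)?)*a)? : |ε-closure| = 1 (new start) + 13 (body) + 1 (new accept, via ε) = 15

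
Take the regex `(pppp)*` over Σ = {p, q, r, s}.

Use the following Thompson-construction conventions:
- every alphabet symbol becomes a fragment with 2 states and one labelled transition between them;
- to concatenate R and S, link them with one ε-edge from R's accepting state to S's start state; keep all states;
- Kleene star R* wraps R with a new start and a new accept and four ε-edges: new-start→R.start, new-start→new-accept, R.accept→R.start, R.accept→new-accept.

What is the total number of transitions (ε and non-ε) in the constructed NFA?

11

Bottom-up over the parse tree:
Each of the 4 symbol leaves contributes 1 transition (1 symbol, 0 ε).
  pppp → 7 transitions (4 symbol, 3 ε)
  (pppp)* → 11 transitions (4 symbol, 7 ε)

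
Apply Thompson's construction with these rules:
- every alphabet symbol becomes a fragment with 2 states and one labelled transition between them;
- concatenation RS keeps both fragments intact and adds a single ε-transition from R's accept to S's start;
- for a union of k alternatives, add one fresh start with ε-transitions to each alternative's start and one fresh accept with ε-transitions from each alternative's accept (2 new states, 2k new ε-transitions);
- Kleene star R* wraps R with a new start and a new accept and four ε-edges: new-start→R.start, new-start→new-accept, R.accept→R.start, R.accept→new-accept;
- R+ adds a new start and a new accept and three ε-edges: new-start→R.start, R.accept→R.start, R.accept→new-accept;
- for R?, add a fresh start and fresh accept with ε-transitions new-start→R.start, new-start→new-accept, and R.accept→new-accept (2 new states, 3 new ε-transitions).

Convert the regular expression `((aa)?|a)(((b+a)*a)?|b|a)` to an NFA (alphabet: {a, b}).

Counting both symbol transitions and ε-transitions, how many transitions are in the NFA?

Recursing over subexpressions:
Each of the 8 symbol leaves contributes 1 transition (1 symbol, 0 ε).
  aa → 3 transitions (2 symbol, 1 ε)
  (aa)? → 6 transitions (2 symbol, 4 ε)
  (aa)?|a → 11 transitions (3 symbol, 8 ε)
  b+ → 4 transitions (1 symbol, 3 ε)
  b+a → 6 transitions (2 symbol, 4 ε)
  (b+a)* → 10 transitions (2 symbol, 8 ε)
  (b+a)*a → 12 transitions (3 symbol, 9 ε)
  ((b+a)*a)? → 15 transitions (3 symbol, 12 ε)
  ((b+a)*a)?|b|a → 23 transitions (5 symbol, 18 ε)
  ((aa)?|a)(((b+a)*a)?|b|a) → 35 transitions (8 symbol, 27 ε)

35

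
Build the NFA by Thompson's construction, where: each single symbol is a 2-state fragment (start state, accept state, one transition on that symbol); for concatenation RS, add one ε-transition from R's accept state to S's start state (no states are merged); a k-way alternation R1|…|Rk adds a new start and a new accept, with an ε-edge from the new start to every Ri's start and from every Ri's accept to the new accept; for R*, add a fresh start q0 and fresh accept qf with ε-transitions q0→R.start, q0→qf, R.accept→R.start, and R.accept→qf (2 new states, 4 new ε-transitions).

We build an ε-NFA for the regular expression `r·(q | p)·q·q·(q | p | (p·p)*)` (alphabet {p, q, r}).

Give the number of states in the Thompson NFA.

Bottom-up over the parse tree:
Each of the 9 symbol leaves contributes a 2-state fragment.
  q | p — 6 states
  p·p — 4 states
  (p·p)* — 6 states
  q | p | (p·p)* — 12 states
  r·(q | p)·q·q·(q | p | (p·p)*) — 24 states

24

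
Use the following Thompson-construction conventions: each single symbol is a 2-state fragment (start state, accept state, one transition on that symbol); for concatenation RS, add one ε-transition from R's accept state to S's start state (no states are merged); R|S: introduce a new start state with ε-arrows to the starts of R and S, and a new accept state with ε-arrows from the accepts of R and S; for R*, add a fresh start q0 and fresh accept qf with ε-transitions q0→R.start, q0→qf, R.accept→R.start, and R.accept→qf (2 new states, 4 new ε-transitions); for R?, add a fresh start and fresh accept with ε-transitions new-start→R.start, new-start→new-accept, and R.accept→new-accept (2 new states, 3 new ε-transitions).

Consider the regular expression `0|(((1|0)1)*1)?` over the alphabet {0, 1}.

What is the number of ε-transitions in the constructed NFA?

17

Recursing over subexpressions:
Each of the 5 symbol leaves contributes 0 ε-transitions.
  1|0 — 4 ε-transitions
  (1|0)1 — 5 ε-transitions
  ((1|0)1)* — 9 ε-transitions
  ((1|0)1)*1 — 10 ε-transitions
  (((1|0)1)*1)? — 13 ε-transitions
  0|(((1|0)1)*1)? — 17 ε-transitions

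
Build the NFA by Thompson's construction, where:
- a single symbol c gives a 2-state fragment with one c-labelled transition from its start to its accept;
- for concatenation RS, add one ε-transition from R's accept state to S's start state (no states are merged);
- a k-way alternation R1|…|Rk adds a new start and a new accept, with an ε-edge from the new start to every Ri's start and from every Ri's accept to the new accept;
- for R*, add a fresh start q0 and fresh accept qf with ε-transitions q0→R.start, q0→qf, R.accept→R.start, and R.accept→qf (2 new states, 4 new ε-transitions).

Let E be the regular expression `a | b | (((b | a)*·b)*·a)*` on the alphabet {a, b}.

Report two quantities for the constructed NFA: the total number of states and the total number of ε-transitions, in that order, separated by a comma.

22, 24

Bottom-up over the parse tree:
Each of the 6 symbol leaves contributes 2 states and 0 ε-transitions.
  b | a = 6 states, 4 ε-transitions
  (b | a)* = 8 states, 8 ε-transitions
  (b | a)*·b = 10 states, 9 ε-transitions
  ((b | a)*·b)* = 12 states, 13 ε-transitions
  ((b | a)*·b)*·a = 14 states, 14 ε-transitions
  (((b | a)*·b)*·a)* = 16 states, 18 ε-transitions
  a | b | (((b | a)*·b)*·a)* = 22 states, 24 ε-transitions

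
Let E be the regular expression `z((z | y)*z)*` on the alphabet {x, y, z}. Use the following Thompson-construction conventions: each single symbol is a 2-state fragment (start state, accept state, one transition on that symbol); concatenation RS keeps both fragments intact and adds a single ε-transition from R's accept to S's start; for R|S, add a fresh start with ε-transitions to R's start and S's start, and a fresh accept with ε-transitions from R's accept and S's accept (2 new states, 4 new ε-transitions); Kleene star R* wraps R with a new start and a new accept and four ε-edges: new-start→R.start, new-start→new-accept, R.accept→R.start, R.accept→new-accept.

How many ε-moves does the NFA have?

Building bottom-up:
Each of the 4 symbol leaves contributes 0 ε-transitions.
  z | y → 4 ε-transitions
  (z | y)* → 8 ε-transitions
  (z | y)*z → 9 ε-transitions
  ((z | y)*z)* → 13 ε-transitions
  z((z | y)*z)* → 14 ε-transitions

14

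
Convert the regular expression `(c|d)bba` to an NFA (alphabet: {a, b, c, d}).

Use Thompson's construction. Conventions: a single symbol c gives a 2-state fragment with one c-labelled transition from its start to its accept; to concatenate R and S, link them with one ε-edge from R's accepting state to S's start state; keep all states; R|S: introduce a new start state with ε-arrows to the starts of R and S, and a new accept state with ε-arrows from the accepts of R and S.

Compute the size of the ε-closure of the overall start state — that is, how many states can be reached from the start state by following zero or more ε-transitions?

Work bottom-up. For each fragment F, track |ε-closure(F.start)| and whether F's accept lies in that closure (i.e. whether F accepts ε). A single-symbol fragment has closure size 1 and does not accept ε.
  c|d : new start ε-reaches every alternative's start; none of them accept ε, so the new accept is not reached: |ε-closure| = 1 + 1 + 1 = 3
  (c|d)bba : same as the first factor's closure: |ε-closure| = 3

3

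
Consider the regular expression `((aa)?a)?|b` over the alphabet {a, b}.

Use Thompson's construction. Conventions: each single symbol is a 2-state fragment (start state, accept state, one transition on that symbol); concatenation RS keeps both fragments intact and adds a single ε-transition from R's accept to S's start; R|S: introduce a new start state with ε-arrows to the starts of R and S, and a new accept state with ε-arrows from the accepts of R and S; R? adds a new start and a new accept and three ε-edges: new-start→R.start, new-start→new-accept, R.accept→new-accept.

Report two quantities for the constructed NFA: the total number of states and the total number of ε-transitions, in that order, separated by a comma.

14, 12

Per subexpression:
Each of the 4 symbol leaves contributes 2 states and 0 ε-transitions.
  aa — 4 states, 1 ε-transition
  (aa)? — 6 states, 4 ε-transitions
  (aa)?a — 8 states, 5 ε-transitions
  ((aa)?a)? — 10 states, 8 ε-transitions
  ((aa)?a)?|b — 14 states, 12 ε-transitions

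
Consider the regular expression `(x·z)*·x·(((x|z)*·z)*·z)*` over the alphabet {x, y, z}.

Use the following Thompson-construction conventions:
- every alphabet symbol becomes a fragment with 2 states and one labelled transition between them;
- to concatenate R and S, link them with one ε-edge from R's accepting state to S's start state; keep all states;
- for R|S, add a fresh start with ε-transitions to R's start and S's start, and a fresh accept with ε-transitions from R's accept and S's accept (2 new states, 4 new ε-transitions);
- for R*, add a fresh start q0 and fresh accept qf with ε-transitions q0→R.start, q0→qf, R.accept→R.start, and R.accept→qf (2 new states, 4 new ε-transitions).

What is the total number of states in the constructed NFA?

24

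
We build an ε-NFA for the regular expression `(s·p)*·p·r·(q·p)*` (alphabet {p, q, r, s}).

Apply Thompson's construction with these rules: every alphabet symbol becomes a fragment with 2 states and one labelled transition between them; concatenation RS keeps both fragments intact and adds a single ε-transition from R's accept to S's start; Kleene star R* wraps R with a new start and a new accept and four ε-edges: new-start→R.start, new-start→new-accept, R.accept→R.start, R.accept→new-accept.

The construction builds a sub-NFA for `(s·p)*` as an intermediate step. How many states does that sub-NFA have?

6

Fragment for `(s·p)*`:
Each of the 2 symbol leaves contributes a 2-state fragment.
  s·p : 4 states
  (s·p)* : 6 states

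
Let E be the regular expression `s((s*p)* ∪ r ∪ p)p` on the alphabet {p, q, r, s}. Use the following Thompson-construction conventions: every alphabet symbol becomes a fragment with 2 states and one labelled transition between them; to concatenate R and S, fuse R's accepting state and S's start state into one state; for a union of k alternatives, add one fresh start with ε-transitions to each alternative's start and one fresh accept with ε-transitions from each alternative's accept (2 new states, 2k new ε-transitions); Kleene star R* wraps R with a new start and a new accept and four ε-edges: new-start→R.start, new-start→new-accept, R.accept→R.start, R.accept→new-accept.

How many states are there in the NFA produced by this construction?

15

Per subexpression:
Each of the 6 symbol leaves contributes a 2-state fragment.
  s* = 4 states
  s*p = 5 states
  (s*p)* = 7 states
  (s*p)* ∪ r ∪ p = 13 states
  s((s*p)* ∪ r ∪ p)p = 15 states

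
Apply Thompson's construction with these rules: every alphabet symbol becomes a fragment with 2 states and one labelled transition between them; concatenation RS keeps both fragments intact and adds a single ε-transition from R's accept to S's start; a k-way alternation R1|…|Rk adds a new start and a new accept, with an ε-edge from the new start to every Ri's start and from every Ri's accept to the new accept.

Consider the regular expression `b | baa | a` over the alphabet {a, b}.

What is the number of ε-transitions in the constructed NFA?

8

Bottom-up over the parse tree:
Each of the 5 symbol leaves contributes 0 ε-transitions.
  baa — 2 ε-transitions
  b | baa | a — 8 ε-transitions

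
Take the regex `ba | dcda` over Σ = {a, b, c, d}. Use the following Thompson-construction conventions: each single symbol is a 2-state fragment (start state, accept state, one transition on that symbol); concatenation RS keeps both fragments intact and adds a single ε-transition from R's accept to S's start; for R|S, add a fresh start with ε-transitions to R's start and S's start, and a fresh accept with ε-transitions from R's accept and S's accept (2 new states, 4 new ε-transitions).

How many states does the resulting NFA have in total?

14

Recursing over subexpressions:
Each of the 6 symbol leaves contributes a 2-state fragment.
  ba — 4 states
  dcda — 8 states
  ba | dcda — 14 states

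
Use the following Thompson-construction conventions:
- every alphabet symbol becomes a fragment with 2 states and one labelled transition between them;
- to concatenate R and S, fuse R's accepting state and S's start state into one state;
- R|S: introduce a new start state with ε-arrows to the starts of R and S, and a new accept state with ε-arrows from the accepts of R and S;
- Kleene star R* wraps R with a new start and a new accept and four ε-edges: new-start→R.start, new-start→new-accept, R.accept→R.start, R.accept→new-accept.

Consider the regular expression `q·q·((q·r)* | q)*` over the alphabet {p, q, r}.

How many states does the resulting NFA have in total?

13

Bottom-up over the parse tree:
Each of the 5 symbol leaves contributes a 2-state fragment.
  q·r = 3 states
  (q·r)* = 5 states
  (q·r)* | q = 9 states
  ((q·r)* | q)* = 11 states
  q·q·((q·r)* | q)* = 13 states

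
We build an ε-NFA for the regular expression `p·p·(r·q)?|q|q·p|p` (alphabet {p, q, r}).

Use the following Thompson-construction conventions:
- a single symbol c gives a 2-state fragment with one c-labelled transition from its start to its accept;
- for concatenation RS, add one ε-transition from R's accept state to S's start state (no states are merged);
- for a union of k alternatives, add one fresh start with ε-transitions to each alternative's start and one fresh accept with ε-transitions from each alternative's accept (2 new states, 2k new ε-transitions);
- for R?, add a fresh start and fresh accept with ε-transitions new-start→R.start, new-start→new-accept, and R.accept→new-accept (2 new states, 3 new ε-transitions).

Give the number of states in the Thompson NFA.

20

By structural recursion:
Each of the 8 symbol leaves contributes a 2-state fragment.
  r·q → 4 states
  (r·q)? → 6 states
  p·p·(r·q)? → 10 states
  q·p → 4 states
  p·p·(r·q)?|q|q·p|p → 20 states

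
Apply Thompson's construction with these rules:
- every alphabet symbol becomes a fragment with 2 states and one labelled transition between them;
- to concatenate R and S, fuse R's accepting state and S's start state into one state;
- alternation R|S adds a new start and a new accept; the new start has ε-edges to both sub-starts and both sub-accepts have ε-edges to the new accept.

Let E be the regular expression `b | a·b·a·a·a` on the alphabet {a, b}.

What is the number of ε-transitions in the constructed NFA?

Bottom-up over the parse tree:
Each of the 6 symbol leaves contributes 0 ε-transitions.
  a·b·a·a·a — 0 ε-transitions
  b | a·b·a·a·a — 4 ε-transitions

4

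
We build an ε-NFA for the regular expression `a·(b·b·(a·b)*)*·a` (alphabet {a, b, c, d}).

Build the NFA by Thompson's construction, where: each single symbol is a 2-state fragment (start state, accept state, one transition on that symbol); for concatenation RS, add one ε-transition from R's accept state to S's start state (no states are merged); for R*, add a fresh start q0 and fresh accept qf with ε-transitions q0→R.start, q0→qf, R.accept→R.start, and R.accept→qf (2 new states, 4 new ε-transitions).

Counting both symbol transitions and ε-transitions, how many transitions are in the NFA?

Recursing over subexpressions:
Each of the 6 symbol leaves contributes 1 transition (1 symbol, 0 ε).
  a·b = 3 transitions (2 symbol, 1 ε)
  (a·b)* = 7 transitions (2 symbol, 5 ε)
  b·b·(a·b)* = 11 transitions (4 symbol, 7 ε)
  (b·b·(a·b)*)* = 15 transitions (4 symbol, 11 ε)
  a·(b·b·(a·b)*)*·a = 19 transitions (6 symbol, 13 ε)

19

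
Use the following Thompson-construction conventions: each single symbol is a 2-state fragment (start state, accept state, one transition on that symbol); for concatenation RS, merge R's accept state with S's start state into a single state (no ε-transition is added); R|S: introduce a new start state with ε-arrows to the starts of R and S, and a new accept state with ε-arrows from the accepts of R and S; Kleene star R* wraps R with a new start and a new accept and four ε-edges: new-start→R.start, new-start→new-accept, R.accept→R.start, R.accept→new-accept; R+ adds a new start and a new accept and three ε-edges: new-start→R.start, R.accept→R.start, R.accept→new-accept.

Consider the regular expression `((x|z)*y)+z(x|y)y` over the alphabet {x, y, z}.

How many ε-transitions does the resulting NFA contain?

15

Building bottom-up:
Each of the 7 symbol leaves contributes 0 ε-transitions.
  x|z = 4 ε-transitions
  (x|z)* = 8 ε-transitions
  (x|z)*y = 8 ε-transitions
  ((x|z)*y)+ = 11 ε-transitions
  x|y = 4 ε-transitions
  ((x|z)*y)+z(x|y)y = 15 ε-transitions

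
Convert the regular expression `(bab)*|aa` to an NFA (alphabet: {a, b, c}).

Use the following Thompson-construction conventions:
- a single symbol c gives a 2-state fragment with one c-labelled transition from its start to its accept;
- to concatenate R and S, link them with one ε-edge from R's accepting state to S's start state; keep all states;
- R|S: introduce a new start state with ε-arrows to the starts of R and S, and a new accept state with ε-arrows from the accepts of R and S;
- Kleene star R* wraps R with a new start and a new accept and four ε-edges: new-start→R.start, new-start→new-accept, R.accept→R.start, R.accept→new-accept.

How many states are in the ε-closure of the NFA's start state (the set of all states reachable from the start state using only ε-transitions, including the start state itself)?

Work bottom-up. For each fragment F, track |ε-closure(F.start)| and whether F's accept lies in that closure (i.e. whether F accepts ε). A single-symbol fragment has closure size 1 and does not accept ε.
  bab → same as the first factor's closure: |ε-closure| = 1
  (bab)* → new start has ε-edges to the inner start and to the new accept, so |ε-closure| = 2 + 1 = 3
  aa → |ε-closure| equals the left operand's closure size = 1 (its accept is not ε-reachable, so the closure stops there)
  (bab)*|aa → new start ε-reaches every alternative's start; at least one alternative accepts ε, so the union's new accept is reached too: |ε-closure| = 1 + 3 + 1 + 1 = 6

6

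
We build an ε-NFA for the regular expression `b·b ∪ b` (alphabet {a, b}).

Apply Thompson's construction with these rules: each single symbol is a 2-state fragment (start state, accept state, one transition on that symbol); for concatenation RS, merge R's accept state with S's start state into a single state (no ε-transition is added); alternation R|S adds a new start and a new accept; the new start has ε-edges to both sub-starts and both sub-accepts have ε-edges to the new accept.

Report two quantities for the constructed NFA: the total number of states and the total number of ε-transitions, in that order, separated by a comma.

7, 4

Recursing over subexpressions:
Each of the 3 symbol leaves contributes 2 states and 0 ε-transitions.
  b·b — 3 states, 0 ε-transitions
  b·b ∪ b — 7 states, 4 ε-transitions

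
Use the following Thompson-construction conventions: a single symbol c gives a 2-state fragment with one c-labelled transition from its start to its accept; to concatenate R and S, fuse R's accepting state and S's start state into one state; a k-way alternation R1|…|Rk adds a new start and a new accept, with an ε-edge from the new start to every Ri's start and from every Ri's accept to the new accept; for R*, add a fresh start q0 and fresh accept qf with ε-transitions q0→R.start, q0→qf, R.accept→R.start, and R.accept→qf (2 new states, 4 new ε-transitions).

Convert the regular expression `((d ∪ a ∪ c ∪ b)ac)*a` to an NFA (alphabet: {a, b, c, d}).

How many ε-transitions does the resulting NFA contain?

12

By structural recursion:
Each of the 7 symbol leaves contributes 0 ε-transitions.
  d ∪ a ∪ c ∪ b = 8 ε-transitions
  (d ∪ a ∪ c ∪ b)ac = 8 ε-transitions
  ((d ∪ a ∪ c ∪ b)ac)* = 12 ε-transitions
  ((d ∪ a ∪ c ∪ b)ac)*a = 12 ε-transitions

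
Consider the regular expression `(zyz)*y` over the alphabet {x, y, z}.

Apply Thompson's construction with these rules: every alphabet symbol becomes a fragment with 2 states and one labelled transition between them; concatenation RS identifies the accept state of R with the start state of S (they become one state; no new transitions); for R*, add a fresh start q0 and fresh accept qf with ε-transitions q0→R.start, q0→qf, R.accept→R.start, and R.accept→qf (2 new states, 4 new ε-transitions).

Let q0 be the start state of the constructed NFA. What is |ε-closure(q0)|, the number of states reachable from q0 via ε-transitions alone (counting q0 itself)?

Compute the ε-closure size of each fragment's start state recursively; a symbol fragment's start has no outgoing ε-edge, so its closure is just itself (size 1).
  zyz → same as the first factor's closure: |closure| = 1
  (zyz)* → new start has ε-edges to the inner start and to the new accept, so |closure| = 2 + 1 = 3
  (zyz)*y → |closure| = 3 + (1−1) = 3 (closure spills across the concat boundary because the left factor accepts ε)

3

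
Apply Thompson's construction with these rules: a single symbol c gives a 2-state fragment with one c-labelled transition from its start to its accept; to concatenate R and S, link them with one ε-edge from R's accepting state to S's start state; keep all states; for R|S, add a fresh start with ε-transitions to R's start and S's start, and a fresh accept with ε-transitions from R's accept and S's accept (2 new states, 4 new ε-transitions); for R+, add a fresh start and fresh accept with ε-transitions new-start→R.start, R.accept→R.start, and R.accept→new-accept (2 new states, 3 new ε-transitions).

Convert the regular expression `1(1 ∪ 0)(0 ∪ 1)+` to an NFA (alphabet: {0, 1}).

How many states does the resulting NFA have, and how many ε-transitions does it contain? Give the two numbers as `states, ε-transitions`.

16, 13

Building bottom-up:
Each of the 5 symbol leaves contributes 2 states and 0 ε-transitions.
  1 ∪ 0 = 6 states, 4 ε-transitions
  0 ∪ 1 = 6 states, 4 ε-transitions
  (0 ∪ 1)+ = 8 states, 7 ε-transitions
  1(1 ∪ 0)(0 ∪ 1)+ = 16 states, 13 ε-transitions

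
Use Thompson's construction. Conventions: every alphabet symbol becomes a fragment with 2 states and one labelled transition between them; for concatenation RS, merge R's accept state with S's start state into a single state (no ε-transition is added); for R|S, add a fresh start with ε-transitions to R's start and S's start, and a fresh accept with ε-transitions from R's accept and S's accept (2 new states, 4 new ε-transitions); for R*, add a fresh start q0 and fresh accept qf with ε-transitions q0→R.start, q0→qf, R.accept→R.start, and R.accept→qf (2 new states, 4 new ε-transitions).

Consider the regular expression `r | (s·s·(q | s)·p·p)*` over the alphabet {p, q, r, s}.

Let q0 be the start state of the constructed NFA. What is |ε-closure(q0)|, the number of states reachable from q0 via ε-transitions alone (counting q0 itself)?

6

Compute the ε-closure size of each fragment's start state recursively; a symbol fragment's start has no outgoing ε-edge, so its closure is just itself (size 1).
  q | s — new start ε-reaches every alternative's start; none of them accept ε, so the new accept is not reached: |closure| = 1 + 1 + 1 = 3
  s·s·(q | s)·p·p — same as the first factor's closure: |closure| = 1
  (s·s·(q | s)·p·p)* — |closure| = 1 (new start) + 1 (body) + 1 (new accept) = 3
  r | (s·s·(q | s)·p·p)* — new start ε-reaches every alternative's start; at least one alternative accepts ε, so the union's new accept is reached too: |closure| = 1 + 1 + 3 + 1 = 6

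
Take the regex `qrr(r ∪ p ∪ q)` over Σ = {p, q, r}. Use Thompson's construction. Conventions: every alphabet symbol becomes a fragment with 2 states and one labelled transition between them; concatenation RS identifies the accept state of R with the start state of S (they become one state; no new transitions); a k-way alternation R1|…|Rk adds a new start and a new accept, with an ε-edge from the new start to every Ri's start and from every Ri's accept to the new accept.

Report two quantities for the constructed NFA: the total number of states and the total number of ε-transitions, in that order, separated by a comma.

11, 6

Per subexpression:
Each of the 6 symbol leaves contributes 2 states and 0 ε-transitions.
  r ∪ p ∪ q — 8 states, 6 ε-transitions
  qrr(r ∪ p ∪ q) — 11 states, 6 ε-transitions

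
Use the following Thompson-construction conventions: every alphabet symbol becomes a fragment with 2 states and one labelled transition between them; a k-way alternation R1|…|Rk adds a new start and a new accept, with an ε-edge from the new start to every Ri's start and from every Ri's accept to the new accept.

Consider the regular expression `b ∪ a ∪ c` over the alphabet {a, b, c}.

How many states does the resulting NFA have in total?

8

Per subexpression:
Each of the 3 symbol leaves contributes a 2-state fragment.
  b ∪ a ∪ c : 8 states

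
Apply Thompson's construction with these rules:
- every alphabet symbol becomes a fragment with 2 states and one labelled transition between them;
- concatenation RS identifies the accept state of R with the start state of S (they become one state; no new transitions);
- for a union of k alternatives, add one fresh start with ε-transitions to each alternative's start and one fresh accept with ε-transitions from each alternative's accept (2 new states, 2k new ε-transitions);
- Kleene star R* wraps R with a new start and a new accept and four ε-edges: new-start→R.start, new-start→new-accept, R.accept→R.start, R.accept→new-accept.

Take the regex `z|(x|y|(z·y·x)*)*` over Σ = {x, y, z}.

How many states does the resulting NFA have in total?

18

Building bottom-up:
Each of the 6 symbol leaves contributes a 2-state fragment.
  z·y·x = 4 states
  (z·y·x)* = 6 states
  x|y|(z·y·x)* = 12 states
  (x|y|(z·y·x)*)* = 14 states
  z|(x|y|(z·y·x)*)* = 18 states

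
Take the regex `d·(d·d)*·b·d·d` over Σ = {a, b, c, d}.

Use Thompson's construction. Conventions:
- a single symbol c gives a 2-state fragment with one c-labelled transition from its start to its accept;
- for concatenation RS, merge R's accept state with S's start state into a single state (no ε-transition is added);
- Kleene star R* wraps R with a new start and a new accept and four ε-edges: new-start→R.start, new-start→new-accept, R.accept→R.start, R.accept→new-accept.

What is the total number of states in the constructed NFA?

9

Recursing over subexpressions:
Each of the 6 symbol leaves contributes a 2-state fragment.
  d·d : 3 states
  (d·d)* : 5 states
  d·(d·d)*·b·d·d : 9 states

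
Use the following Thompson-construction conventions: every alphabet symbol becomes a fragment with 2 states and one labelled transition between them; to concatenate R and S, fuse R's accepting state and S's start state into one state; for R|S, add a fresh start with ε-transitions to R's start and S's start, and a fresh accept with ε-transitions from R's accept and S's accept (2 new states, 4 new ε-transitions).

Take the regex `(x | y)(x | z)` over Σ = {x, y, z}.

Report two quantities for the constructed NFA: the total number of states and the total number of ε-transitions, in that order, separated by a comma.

11, 8

By structural recursion:
Each of the 4 symbol leaves contributes 2 states and 0 ε-transitions.
  x | y → 6 states, 4 ε-transitions
  x | z → 6 states, 4 ε-transitions
  (x | y)(x | z) → 11 states, 8 ε-transitions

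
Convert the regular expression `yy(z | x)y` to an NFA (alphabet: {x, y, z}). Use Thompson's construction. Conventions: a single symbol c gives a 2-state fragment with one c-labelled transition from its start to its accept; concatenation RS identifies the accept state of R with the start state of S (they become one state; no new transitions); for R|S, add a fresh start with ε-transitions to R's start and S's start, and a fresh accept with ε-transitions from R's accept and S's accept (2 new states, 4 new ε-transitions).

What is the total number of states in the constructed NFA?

9

By structural recursion:
Each of the 5 symbol leaves contributes a 2-state fragment.
  z | x — 6 states
  yy(z | x)y — 9 states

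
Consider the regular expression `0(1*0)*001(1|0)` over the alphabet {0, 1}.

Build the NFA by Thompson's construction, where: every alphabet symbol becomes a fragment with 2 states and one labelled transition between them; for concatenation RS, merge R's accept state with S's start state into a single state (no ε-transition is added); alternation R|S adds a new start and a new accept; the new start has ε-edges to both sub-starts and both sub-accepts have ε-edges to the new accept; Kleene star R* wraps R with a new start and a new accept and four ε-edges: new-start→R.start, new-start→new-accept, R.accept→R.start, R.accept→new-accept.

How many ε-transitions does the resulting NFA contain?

12

Building bottom-up:
Each of the 8 symbol leaves contributes 0 ε-transitions.
  1* = 4 ε-transitions
  1*0 = 4 ε-transitions
  (1*0)* = 8 ε-transitions
  1|0 = 4 ε-transitions
  0(1*0)*001(1|0) = 12 ε-transitions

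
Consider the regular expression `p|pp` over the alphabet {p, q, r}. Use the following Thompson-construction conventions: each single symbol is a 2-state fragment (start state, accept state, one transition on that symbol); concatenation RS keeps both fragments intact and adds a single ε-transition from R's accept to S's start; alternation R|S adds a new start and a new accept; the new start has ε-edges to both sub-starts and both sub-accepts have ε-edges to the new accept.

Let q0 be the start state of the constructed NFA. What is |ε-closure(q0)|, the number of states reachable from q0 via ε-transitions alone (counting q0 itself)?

3

Compute the ε-closure size of each fragment's start state recursively; a symbol fragment's start has no outgoing ε-edge, so its closure is just itself (size 1).
  pp — |closure| equals the left operand's closure size = 1 (its accept is not ε-reachable, so the closure stops there)
  p|pp — new start ε-reaches every alternative's start; none of them accept ε, so the new accept is not reached: |closure| = 1 + 1 + 1 = 3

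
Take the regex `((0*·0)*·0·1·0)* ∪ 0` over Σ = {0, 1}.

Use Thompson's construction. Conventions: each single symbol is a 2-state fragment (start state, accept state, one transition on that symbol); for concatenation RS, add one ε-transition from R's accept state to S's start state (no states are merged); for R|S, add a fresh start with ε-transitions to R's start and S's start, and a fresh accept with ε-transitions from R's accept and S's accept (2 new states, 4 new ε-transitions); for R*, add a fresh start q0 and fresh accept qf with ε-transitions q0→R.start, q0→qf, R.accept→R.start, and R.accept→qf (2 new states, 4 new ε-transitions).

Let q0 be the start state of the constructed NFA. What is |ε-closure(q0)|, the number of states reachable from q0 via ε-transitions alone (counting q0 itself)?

12

Let C(F) = |ε-closure(F.start)| within fragment F, and note whether F accepts ε. Symbol fragments have C = 1 and do not accept ε. Then:
  0* : |closure| = 1 (new start) + 1 (body) + 1 (new accept) = 3
  0*·0 : the left operand accepts ε, so the closure extends into the next operand (via the concat ε-link); |closure| = 3 + 1 = 4
  (0*·0)* : new start has ε-edges to the inner start and to the new accept, so |closure| = 2 + 4 = 6
  (0*·0)*·0·1·0 : the left operand accepts ε, so the closure extends into the next operand (via the concat ε-link); |closure| = 6 + 1 = 7
  ((0*·0)*·0·1·0)* : new start has ε-edges to the inner start and to the new accept, so |closure| = 2 + 7 = 9
  ((0*·0)*·0·1·0)* ∪ 0 : new start ε-reaches every alternative's start; at least one alternative accepts ε, so the union's new accept is reached too: |closure| = 1 + 9 + 1 + 1 = 12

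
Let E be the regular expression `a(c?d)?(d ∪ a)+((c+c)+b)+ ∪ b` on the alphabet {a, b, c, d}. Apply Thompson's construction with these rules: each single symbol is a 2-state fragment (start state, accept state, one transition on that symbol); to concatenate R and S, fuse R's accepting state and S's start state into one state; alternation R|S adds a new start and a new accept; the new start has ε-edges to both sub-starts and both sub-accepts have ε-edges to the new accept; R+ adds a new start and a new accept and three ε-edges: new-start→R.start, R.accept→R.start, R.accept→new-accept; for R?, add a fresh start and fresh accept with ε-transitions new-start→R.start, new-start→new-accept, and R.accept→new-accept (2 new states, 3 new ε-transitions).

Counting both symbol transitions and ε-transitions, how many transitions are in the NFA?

Per subexpression:
Each of the 9 symbol leaves contributes 1 transition (1 symbol, 0 ε).
  c? : 4 transitions (1 symbol, 3 ε)
  c?d : 5 transitions (2 symbol, 3 ε)
  (c?d)? : 8 transitions (2 symbol, 6 ε)
  d ∪ a : 6 transitions (2 symbol, 4 ε)
  (d ∪ a)+ : 9 transitions (2 symbol, 7 ε)
  c+ : 4 transitions (1 symbol, 3 ε)
  c+c : 5 transitions (2 symbol, 3 ε)
  (c+c)+ : 8 transitions (2 symbol, 6 ε)
  (c+c)+b : 9 transitions (3 symbol, 6 ε)
  ((c+c)+b)+ : 12 transitions (3 symbol, 9 ε)
  a(c?d)?(d ∪ a)+((c+c)+b)+ : 30 transitions (8 symbol, 22 ε)
  a(c?d)?(d ∪ a)+((c+c)+b)+ ∪ b : 35 transitions (9 symbol, 26 ε)

35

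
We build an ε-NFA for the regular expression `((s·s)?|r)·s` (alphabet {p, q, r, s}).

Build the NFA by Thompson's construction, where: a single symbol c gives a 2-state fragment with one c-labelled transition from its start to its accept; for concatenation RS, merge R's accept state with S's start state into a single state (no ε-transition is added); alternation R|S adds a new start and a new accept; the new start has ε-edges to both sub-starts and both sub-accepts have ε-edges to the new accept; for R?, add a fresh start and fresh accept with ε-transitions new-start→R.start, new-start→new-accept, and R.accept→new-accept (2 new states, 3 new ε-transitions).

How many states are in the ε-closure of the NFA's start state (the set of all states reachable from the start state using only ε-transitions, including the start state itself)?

Work bottom-up. For each fragment F, track |ε-closure(F.start)| and whether F's accept lies in that closure (i.e. whether F accepts ε). A single-symbol fragment has closure size 1 and does not accept ε.
  s·s — same as the first factor's closure: C = 1
  (s·s)? — C = 1 (new start) + 1 (body) + 1 (new accept, via ε) = 3
  (s·s)?|r — C = 1 (new start) + (3 + 1) + 1 (new accept, since some branch ε-reaches its own accept) = 6
  ((s·s)?|r)·s — the left operand accepts ε, so the closure extends into the next operand (the shared merged state is already counted); C = 6 + (1−1) = 6

6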